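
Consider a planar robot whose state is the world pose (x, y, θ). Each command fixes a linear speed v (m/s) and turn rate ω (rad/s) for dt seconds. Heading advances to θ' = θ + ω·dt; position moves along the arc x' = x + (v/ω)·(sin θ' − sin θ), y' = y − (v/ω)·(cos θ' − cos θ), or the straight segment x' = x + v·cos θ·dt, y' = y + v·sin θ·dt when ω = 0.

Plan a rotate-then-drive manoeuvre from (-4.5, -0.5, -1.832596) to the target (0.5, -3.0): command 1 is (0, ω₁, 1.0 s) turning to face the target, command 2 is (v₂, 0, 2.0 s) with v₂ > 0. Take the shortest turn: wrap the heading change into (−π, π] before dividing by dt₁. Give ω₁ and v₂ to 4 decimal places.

heading to target = atan2(-3−-0.5, 0.5−-4.5) = -0.4636
Δθ = wrap(-0.4636 − -1.8326) = 1.3689; ω₁ = Δθ/dt₁ = 1.3689
distance = √((0.5−-4.5)² + (-3−-0.5)²) = 5.5902; v₂ = distance/dt₂ = 2.7951

ω₁ = 1.3689, v₂ = 2.7951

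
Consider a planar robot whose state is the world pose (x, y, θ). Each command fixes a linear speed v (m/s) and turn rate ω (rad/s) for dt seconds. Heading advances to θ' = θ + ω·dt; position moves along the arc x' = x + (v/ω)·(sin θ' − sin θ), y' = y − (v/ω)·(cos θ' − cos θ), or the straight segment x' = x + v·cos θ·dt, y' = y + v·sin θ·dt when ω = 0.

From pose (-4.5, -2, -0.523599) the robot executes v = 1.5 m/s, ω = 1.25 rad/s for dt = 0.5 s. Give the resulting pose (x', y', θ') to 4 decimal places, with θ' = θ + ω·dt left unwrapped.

(-3.7785, -2.1546, 0.1014)

θ' = -0.5236 + 1.25·0.5 = 0.1014
R = v/ω = 1.5/1.25 = 1.2000
x' = -4.5 + 1.2000·(sin 0.1014 − sin -0.5236) = -3.7785
y' = -2 − 1.2000·(cos 0.1014 − cos -0.5236) = -2.1546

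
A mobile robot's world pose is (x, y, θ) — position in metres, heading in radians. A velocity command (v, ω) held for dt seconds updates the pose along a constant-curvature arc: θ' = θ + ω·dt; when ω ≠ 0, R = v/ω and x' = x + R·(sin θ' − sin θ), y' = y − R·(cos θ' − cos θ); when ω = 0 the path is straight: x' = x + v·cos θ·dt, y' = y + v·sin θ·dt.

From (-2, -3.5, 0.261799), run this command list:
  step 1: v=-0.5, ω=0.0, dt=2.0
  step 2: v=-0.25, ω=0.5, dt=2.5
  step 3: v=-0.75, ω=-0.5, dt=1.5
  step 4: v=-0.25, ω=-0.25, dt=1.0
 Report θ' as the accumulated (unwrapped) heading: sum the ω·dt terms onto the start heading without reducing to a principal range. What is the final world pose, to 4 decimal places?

(-3.9982, -5.3575, 0.5118)

step 1: θ'=0.2618 (straight) → pose (-2.9659, -3.7588, 0.2618)
step 2: θ'=1.5118 (R=-0.5000) → pose (-3.3356, -4.2123, 1.5118)
step 3: θ'=0.7618 (R=1.5000) → pose (-3.7977, -5.2092, 0.7618)
step 4: θ'=0.5118 (R=1.0000) → pose (-3.9982, -5.3575, 0.5118)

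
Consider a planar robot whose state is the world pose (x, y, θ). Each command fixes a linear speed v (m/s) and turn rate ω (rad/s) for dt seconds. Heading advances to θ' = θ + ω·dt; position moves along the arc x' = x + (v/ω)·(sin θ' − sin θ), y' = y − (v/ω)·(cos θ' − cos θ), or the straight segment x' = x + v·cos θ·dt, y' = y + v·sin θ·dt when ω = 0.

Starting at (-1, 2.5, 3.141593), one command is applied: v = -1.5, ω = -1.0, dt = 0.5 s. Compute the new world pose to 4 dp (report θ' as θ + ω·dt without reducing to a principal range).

(-0.2809, 2.3164, 2.6416)

θ' = 3.1416 + -1.0·0.5 = 2.6416
R = v/ω = -1.5/-1.0 = 1.5000
x' = -1 + 1.5000·(sin 2.6416 − sin 3.1416) = -0.2809
y' = 2.5 − 1.5000·(cos 2.6416 − cos 3.1416) = 2.3164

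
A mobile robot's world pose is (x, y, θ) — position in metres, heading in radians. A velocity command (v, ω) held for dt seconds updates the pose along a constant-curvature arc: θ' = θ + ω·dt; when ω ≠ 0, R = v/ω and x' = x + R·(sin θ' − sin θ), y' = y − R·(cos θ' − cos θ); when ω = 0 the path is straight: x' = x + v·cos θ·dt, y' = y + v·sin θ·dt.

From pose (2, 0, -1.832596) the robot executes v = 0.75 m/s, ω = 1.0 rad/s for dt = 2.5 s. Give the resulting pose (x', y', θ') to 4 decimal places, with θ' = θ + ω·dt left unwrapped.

θ' = -1.8326 + 1.0·2.5 = 0.6674
R = v/ω = 0.75/1.0 = 0.7500
x' = 2 + 0.7500·(sin 0.6674 − sin -1.8326) = 3.1887
y' = 0 − 0.7500·(cos 0.6674 − cos -1.8326) = -0.7832

(3.1887, -0.7832, 0.6674)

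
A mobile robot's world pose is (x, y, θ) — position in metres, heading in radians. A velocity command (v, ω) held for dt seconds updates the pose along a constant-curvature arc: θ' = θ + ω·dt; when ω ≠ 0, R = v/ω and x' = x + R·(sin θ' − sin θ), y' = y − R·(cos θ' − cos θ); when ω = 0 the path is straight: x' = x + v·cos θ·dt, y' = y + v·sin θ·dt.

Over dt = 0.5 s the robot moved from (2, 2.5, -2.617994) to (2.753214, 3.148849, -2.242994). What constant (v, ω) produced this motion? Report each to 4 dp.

v = -2.0000, ω = 0.7500

Δθ = -2.242994 − -2.617994 = 0.375000
ω = Δθ/dt = 0.375000/0.5 = 0.7500
R = Δx/(sin θ' − sin θ) = -2.6667
v = R·ω = -2.6667·0.7500 = -2.0000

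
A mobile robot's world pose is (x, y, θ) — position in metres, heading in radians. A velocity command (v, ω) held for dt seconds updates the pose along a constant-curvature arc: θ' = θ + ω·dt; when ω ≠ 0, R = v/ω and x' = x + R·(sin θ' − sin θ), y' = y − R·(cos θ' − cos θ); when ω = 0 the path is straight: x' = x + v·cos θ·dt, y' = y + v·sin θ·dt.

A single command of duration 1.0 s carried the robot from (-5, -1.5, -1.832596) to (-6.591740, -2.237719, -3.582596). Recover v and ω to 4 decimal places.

v = 2.0000, ω = -1.7500

Δθ = -3.582596 − -1.832596 = -1.750000
ω = Δθ/dt = -1.750000/1.0 = -1.7500
R = Δx/(sin θ' − sin θ) = -1.1429
v = R·ω = -1.1429·-1.7500 = 2.0000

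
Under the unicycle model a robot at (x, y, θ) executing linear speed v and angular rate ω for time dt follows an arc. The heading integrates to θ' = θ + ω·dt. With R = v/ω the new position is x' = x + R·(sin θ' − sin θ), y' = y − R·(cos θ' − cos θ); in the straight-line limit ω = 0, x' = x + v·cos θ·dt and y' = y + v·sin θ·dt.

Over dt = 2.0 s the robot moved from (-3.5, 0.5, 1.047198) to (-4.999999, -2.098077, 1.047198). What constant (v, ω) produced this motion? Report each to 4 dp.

v = -1.5000, ω = 0.0000

Δθ = 1.047198 − 1.047198 = 0.000000
ω = Δθ/dt = 0.000000/2.0 = 0.0000
ω = 0 → v = (Δx·cos θ + Δy·sin θ)/dt = -1.5000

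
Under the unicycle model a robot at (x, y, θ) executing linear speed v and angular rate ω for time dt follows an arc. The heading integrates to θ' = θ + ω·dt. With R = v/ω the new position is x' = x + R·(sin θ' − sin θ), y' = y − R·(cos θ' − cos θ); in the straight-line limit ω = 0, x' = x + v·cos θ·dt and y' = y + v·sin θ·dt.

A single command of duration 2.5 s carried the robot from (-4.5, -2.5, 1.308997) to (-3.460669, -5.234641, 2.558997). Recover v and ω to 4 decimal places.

v = -1.2500, ω = 0.5000

Δθ = 2.558997 − 1.308997 = 1.250000
ω = Δθ/dt = 1.250000/2.5 = 0.5000
R = −Δy/(cos θ' − cos θ) = -2.5000
v = R·ω = -2.5000·0.5000 = -1.2500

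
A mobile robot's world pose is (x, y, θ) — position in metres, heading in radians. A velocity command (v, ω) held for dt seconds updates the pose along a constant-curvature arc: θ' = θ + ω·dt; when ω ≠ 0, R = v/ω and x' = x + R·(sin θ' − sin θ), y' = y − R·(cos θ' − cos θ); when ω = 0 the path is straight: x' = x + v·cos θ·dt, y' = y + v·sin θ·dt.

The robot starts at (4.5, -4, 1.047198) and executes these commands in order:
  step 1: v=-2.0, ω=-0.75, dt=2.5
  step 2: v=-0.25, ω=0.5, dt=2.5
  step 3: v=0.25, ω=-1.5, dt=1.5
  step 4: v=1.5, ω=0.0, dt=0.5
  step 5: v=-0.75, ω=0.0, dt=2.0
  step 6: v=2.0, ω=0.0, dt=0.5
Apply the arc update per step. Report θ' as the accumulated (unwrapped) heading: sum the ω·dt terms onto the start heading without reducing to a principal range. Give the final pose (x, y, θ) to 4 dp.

(-0.1804, -4.7890, -1.8278)

step 1: θ'=-0.8278 (R=2.6667) → pose (0.2267, -4.4707, -0.8278)
step 2: θ'=0.4222 (R=-0.5000) → pose (-0.3464, -4.3528, 0.4222)
step 3: θ'=-1.8278 (R=-0.1667) → pose (-0.1169, -4.5472, -1.8278)
step 4: θ'=-1.8278 (straight) → pose (-0.3075, -5.2726, -1.8278)
step 5: θ'=-1.8278 (straight) → pose (0.0738, -3.8218, -1.8278)
step 6: θ'=-1.8278 (straight) → pose (-0.1804, -4.7890, -1.8278)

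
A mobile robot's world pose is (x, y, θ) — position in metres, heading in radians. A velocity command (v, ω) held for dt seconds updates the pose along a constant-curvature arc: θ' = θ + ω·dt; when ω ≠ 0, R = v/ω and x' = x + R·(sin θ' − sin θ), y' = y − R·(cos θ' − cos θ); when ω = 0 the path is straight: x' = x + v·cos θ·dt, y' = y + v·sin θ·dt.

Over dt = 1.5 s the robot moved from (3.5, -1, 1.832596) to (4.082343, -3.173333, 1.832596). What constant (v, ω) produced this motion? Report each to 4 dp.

Δθ = 1.832596 − 1.832596 = 0.000000
ω = Δθ/dt = 0.000000/1.5 = 0.0000
ω = 0 → v = (Δx·cos θ + Δy·sin θ)/dt = -1.5000

v = -1.5000, ω = 0.0000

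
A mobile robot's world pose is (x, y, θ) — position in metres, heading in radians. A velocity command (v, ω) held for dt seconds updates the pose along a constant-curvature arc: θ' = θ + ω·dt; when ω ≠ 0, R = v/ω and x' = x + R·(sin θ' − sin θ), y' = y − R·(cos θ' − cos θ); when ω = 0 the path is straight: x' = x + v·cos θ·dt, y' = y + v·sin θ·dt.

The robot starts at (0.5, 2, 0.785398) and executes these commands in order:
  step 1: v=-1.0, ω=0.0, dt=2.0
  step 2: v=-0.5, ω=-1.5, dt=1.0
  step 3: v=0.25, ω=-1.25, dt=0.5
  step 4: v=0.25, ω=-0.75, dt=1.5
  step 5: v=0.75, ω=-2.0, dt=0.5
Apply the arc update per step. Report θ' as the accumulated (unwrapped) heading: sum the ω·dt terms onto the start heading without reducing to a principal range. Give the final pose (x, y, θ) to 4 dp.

step 1: θ'=0.7854 (straight) → pose (-0.9142, 0.5858, 0.7854)
step 2: θ'=-0.7146 (R=0.3333) → pose (-1.3684, 0.5697, -0.7146)
step 3: θ'=-1.3396 (R=-0.2000) → pose (-1.3047, 0.4645, -1.3396)
step 4: θ'=-2.4646 (R=-0.3333) → pose (-1.4204, 0.1283, -2.4646)
step 5: θ'=-3.4646 (R=-0.3750) → pose (-1.7743, 0.0650, -3.4646)

(-1.7743, 0.0650, -3.4646)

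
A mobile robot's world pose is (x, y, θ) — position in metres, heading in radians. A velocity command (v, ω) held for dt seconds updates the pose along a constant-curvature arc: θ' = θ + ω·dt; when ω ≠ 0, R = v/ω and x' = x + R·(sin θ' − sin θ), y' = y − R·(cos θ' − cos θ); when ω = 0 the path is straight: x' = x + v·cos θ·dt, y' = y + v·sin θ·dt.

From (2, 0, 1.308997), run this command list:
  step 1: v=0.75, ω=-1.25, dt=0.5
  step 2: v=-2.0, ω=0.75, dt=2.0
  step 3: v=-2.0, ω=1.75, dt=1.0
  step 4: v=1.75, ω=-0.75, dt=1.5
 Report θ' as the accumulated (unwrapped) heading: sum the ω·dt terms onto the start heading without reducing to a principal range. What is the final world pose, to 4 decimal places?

step 1: θ'=0.6840 (R=-0.6000) → pose (2.2004, 0.3097, 0.6840)
step 2: θ'=2.1840 (R=-2.6667) → pose (1.7046, -3.2917, 2.1840)
step 3: θ'=3.9340 (R=-1.1429) → pose (3.4531, -3.4364, 3.9340)
step 4: θ'=2.8090 (R=-2.3333) → pose (1.0298, -4.0036, 2.8090)

(1.0298, -4.0036, 2.8090)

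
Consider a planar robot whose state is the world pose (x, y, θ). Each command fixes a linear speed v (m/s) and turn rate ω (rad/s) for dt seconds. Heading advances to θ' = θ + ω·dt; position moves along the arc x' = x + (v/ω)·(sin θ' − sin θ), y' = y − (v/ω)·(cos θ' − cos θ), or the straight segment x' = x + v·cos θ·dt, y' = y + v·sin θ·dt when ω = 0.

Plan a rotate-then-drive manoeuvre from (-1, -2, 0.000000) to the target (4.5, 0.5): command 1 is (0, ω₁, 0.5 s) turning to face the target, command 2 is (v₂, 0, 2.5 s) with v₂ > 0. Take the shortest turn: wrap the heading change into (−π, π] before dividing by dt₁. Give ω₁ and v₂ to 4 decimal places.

heading to target = atan2(0.5−-2, 4.5−-1) = 0.4266
Δθ = wrap(0.4266 − 0.0000) = 0.4266; ω₁ = Δθ/dt₁ = 0.8533
distance = √((4.5−-1)² + (0.5−-2)²) = 6.0415; v₂ = distance/dt₂ = 2.4166

ω₁ = 0.8533, v₂ = 2.4166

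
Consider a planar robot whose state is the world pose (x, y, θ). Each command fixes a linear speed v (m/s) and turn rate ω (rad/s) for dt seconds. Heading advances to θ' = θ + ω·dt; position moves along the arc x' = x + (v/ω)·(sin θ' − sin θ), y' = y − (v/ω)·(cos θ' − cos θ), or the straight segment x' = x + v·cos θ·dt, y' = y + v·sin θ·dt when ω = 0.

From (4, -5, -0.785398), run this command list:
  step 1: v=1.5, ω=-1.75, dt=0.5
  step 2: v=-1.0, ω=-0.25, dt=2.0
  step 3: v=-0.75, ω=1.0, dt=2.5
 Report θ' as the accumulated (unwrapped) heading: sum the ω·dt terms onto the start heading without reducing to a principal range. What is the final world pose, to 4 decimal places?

(4.0337, -2.6924, 0.3396)

step 1: θ'=-1.6604 (R=-0.8571) → pose (4.2476, -5.6828, -1.6604)
step 2: θ'=-2.1604 (R=4.0000) → pose (4.9069, -3.8166, -2.1604)
step 3: θ'=0.3396 (R=-0.7500) → pose (4.0337, -2.6924, 0.3396)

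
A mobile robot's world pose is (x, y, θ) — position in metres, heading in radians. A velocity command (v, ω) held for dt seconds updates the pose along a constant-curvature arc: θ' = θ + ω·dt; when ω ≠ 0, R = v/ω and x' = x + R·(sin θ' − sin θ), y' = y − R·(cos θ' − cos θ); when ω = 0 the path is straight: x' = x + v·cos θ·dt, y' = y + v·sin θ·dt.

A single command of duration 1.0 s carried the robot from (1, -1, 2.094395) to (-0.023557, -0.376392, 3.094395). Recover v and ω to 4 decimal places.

v = 1.2500, ω = 1.0000

Δθ = 3.094395 − 2.094395 = 1.000000
ω = Δθ/dt = 1.000000/1.0 = 1.0000
R = Δx/(sin θ' − sin θ) = 1.2500
v = R·ω = 1.2500·1.0000 = 1.2500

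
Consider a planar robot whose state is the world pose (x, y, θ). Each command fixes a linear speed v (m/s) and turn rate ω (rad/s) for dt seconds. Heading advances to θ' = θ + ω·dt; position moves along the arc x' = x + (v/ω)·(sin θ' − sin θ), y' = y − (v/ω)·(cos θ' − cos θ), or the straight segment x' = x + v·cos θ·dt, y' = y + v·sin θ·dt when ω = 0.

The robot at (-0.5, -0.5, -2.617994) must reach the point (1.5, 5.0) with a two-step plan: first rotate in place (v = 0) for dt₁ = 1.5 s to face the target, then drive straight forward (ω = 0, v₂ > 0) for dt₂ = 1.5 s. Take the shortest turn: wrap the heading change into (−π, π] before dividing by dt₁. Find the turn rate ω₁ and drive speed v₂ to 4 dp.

heading to target = atan2(5−-0.5, 1.5−-0.5) = 1.2220
Δθ = wrap(1.2220 − -2.6180) = -2.4432; ω₁ = Δθ/dt₁ = -1.6288
distance = √((1.5−-0.5)² + (5−-0.5)²) = 5.8523; v₂ = distance/dt₂ = 3.9016

ω₁ = -1.6288, v₂ = 3.9016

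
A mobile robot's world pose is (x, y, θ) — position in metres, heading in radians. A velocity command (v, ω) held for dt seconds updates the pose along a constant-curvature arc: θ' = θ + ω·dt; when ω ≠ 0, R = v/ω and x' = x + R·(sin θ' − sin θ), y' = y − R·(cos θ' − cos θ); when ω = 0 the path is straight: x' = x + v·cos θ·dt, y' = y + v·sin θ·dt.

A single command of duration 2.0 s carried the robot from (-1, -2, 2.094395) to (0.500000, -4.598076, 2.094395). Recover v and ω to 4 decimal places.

Δθ = 2.094395 − 2.094395 = 0.000000
ω = Δθ/dt = 0.000000/2.0 = 0.0000
ω = 0 → v = (Δx·cos θ + Δy·sin θ)/dt = -1.5000

v = -1.5000, ω = 0.0000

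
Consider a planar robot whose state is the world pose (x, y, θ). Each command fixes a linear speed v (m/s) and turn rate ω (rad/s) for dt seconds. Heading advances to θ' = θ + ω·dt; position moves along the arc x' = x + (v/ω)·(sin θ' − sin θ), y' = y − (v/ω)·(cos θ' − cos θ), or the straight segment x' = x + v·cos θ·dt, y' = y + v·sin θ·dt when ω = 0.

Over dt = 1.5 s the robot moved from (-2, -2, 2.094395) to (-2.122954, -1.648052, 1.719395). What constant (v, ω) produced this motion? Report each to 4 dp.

v = 0.2500, ω = -0.2500

Δθ = 1.719395 − 2.094395 = -0.375000
ω = Δθ/dt = -0.375000/1.5 = -0.2500
R = −Δy/(cos θ' − cos θ) = -1.0000
v = R·ω = -1.0000·-0.2500 = 0.2500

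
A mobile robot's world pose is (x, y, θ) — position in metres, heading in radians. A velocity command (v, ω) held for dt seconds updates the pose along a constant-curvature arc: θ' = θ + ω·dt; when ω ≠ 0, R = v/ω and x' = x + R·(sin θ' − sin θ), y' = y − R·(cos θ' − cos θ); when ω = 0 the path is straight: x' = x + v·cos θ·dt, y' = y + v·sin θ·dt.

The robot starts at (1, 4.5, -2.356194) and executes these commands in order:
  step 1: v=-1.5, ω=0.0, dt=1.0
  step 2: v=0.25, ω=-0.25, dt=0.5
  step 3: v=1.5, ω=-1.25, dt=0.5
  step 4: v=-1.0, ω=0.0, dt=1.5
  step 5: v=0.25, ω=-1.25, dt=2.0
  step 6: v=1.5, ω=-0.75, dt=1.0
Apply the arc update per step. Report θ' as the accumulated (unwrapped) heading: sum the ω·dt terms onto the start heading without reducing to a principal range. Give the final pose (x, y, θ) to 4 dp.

step 1: θ'=-2.3562 (straight) → pose (2.0607, 5.5607, -2.3562)
step 2: θ'=-2.4812 (R=-1.0000) → pose (1.9670, 5.4780, -2.4812)
step 3: θ'=-3.1062 (R=-1.2000) → pose (1.2733, 5.2265, -3.1062)
step 4: θ'=-3.1062 (straight) → pose (2.7724, 5.2796, -3.1062)
step 5: θ'=-5.6062 (R=-0.2000) → pose (2.6400, 5.6353, -5.6062)
step 6: θ'=-6.3562 (R=-2.0000) → pose (4.0388, 6.0711, -6.3562)

(4.0388, 6.0711, -6.3562)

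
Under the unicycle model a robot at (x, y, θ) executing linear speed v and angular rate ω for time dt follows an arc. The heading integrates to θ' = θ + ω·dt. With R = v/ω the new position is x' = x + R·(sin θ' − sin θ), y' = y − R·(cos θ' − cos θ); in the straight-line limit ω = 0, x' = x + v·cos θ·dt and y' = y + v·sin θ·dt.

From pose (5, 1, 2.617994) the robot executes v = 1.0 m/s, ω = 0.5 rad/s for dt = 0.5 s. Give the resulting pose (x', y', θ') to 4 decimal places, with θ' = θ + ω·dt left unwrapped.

(4.5404, 1.1936, 2.8680)

θ' = 2.6180 + 0.5·0.5 = 2.8680
R = v/ω = 1.0/0.5 = 2.0000
x' = 5 + 2.0000·(sin 2.8680 − sin 2.6180) = 4.5404
y' = 1 − 2.0000·(cos 2.8680 − cos 2.6180) = 1.1936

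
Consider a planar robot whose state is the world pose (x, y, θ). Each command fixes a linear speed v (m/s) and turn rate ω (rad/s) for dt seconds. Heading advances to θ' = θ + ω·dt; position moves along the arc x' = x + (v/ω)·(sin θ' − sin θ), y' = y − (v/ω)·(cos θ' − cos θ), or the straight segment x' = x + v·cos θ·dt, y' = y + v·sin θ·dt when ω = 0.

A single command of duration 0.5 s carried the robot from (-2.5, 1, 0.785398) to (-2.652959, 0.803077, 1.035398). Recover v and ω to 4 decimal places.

v = -0.5000, ω = 0.5000

Δθ = 1.035398 − 0.785398 = 0.250000
ω = Δθ/dt = 0.250000/0.5 = 0.5000
R = −Δy/(cos θ' − cos θ) = -1.0000
v = R·ω = -1.0000·0.5000 = -0.5000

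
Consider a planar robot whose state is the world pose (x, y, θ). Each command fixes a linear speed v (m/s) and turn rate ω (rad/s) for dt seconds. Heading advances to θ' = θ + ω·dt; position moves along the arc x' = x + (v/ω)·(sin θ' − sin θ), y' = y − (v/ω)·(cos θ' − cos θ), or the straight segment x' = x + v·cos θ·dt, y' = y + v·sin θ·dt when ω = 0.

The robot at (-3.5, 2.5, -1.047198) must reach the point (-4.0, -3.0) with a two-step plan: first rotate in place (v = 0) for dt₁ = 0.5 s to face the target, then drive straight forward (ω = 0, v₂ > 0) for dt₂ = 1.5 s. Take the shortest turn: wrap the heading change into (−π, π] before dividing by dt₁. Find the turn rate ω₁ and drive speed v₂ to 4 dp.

ω₁ = -1.2285, v₂ = 3.6818

heading to target = atan2(-3−2.5, -4−-3.5) = -1.6615
Δθ = wrap(-1.6615 − -1.0472) = -0.6143; ω₁ = Δθ/dt₁ = -1.2285
distance = √((-4−-3.5)² + (-3−2.5)²) = 5.5227; v₂ = distance/dt₂ = 3.6818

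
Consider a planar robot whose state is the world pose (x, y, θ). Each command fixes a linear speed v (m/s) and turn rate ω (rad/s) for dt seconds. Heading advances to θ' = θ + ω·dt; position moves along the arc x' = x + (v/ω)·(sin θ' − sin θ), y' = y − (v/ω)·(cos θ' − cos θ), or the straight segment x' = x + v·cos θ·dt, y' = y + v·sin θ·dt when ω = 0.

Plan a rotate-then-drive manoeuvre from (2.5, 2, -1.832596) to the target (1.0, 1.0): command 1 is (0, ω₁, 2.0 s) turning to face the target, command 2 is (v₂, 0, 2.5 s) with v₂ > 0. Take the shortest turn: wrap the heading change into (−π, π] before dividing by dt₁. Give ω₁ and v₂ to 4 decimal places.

ω₁ = -0.3605, v₂ = 0.7211

heading to target = atan2(1−2, 1−2.5) = -2.5536
Δθ = wrap(-2.5536 − -1.8326) = -0.7210; ω₁ = Δθ/dt₁ = -0.3605
distance = √((1−2.5)² + (1−2)²) = 1.8028; v₂ = distance/dt₂ = 0.7211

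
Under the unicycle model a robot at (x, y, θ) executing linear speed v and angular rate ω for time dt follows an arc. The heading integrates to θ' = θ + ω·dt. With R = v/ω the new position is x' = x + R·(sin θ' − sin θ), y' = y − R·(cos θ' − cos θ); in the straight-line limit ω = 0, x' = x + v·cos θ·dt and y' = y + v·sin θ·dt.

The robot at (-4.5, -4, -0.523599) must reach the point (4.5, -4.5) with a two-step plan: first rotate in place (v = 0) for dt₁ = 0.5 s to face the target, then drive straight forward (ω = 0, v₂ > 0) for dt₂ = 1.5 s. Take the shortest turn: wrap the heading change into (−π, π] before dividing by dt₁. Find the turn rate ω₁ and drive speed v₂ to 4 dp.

heading to target = atan2(-4.5−-4, 4.5−-4.5) = -0.0555
Δθ = wrap(-0.0555 − -0.5236) = 0.4681; ω₁ = Δθ/dt₁ = 0.9362
distance = √((4.5−-4.5)² + (-4.5−-4)²) = 9.0139; v₂ = distance/dt₂ = 6.0093

ω₁ = 0.9362, v₂ = 6.0093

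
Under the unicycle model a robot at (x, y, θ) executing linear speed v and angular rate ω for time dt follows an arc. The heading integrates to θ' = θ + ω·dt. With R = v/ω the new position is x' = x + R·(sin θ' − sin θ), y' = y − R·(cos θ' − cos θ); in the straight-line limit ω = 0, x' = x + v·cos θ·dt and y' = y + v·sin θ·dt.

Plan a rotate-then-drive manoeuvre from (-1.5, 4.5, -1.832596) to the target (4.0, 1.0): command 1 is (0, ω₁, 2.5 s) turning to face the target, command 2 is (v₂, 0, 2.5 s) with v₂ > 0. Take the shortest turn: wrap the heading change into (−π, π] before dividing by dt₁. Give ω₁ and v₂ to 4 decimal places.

ω₁ = 0.5063, v₂ = 2.6077

heading to target = atan2(1−4.5, 4−-1.5) = -0.5667
Δθ = wrap(-0.5667 − -1.8326) = 1.2659; ω₁ = Δθ/dt₁ = 0.5063
distance = √((4−-1.5)² + (1−4.5)²) = 6.5192; v₂ = distance/dt₂ = 2.6077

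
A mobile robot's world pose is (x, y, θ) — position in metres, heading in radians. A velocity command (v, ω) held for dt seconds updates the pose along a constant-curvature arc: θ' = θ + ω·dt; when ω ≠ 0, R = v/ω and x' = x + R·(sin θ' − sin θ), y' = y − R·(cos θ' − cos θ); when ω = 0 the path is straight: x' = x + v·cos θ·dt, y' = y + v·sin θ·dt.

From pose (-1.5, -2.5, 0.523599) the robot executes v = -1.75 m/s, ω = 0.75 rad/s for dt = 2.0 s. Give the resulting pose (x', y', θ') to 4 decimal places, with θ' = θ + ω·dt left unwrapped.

(-2.4315, -5.5415, 2.0236)

θ' = 0.5236 + 0.75·2.0 = 2.0236
R = v/ω = -1.75/0.75 = -2.3333
x' = -1.5 + -2.3333·(sin 2.0236 − sin 0.5236) = -2.4315
y' = -2.5 − -2.3333·(cos 2.0236 − cos 0.5236) = -5.5415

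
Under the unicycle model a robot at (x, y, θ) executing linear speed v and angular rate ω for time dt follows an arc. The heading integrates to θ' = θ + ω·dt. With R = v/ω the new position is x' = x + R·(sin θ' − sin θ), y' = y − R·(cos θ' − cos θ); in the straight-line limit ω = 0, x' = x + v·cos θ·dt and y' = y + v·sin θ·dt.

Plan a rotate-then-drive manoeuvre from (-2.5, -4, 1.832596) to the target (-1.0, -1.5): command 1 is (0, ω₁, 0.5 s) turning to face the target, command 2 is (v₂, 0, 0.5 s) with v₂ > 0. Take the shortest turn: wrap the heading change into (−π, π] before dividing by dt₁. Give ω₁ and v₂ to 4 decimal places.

ω₁ = -1.6044, v₂ = 5.8310

heading to target = atan2(-1.5−-4, -1−-2.5) = 1.0304
Δθ = wrap(1.0304 − 1.8326) = -0.8022; ω₁ = Δθ/dt₁ = -1.6044
distance = √((-1−-2.5)² + (-1.5−-4)²) = 2.9155; v₂ = distance/dt₂ = 5.8310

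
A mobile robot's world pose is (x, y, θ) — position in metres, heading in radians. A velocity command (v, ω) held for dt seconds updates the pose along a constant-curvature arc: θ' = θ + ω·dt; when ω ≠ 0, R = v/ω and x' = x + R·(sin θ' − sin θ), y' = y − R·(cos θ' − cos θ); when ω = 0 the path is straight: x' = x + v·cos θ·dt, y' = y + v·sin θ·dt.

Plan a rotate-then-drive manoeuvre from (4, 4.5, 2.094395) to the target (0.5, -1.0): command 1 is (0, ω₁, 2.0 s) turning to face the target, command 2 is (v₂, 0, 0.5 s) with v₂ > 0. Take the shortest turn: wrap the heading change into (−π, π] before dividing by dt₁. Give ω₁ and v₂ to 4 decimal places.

heading to target = atan2(-1−4.5, 0.5−4) = -2.1375
Δθ = wrap(-2.1375 − 2.0944) = 2.0513; ω₁ = Δθ/dt₁ = 1.0256
distance = √((0.5−4)² + (-1−4.5)²) = 6.5192; v₂ = distance/dt₂ = 13.0384

ω₁ = 1.0256, v₂ = 13.0384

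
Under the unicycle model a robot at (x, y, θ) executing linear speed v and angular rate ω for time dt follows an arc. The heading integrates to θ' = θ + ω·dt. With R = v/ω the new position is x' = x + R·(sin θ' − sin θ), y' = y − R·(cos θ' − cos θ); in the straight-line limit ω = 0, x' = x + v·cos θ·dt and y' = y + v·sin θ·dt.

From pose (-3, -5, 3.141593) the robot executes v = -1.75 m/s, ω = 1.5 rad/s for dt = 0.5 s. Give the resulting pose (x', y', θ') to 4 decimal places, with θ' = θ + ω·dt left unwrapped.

θ' = 3.1416 + 1.5·0.5 = 3.8916
R = v/ω = -1.75/1.5 = -1.1667
x' = -3 + -1.1667·(sin 3.8916 − sin 3.1416) = -2.2048
y' = -5 − -1.1667·(cos 3.8916 − cos 3.1416) = -4.6870

(-2.2048, -4.6870, 3.8916)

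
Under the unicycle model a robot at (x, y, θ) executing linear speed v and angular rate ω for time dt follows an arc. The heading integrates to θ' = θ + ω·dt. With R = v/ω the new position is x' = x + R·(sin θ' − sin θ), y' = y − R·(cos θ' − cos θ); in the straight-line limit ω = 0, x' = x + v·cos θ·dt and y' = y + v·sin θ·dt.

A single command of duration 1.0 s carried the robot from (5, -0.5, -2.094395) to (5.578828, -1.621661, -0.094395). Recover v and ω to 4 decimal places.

Δθ = -0.094395 − -2.094395 = 2.000000
ω = Δθ/dt = 2.000000/1.0 = 2.0000
R = −Δy/(cos θ' − cos θ) = 0.7500
v = R·ω = 0.7500·2.0000 = 1.5000

v = 1.5000, ω = 2.0000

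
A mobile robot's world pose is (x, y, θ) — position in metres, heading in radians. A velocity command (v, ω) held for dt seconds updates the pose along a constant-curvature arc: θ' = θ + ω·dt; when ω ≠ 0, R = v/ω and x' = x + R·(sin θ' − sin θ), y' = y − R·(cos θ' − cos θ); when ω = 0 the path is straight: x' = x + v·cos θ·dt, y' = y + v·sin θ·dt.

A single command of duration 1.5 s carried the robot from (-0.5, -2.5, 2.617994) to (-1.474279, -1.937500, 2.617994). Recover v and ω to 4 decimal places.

Δθ = 2.617994 − 2.617994 = 0.000000
ω = Δθ/dt = 0.000000/1.5 = 0.0000
ω = 0 → v = (Δx·cos θ + Δy·sin θ)/dt = 0.7500

v = 0.7500, ω = 0.0000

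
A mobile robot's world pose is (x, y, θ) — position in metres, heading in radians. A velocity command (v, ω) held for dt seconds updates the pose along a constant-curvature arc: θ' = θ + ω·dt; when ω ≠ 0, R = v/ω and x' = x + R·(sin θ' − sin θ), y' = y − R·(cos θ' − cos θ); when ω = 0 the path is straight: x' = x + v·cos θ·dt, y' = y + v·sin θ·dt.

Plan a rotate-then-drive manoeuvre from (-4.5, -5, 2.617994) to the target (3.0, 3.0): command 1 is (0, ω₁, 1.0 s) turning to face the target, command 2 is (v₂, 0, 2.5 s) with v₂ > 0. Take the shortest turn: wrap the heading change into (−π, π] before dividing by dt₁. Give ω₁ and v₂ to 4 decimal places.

heading to target = atan2(3−-5, 3−-4.5) = 0.8176
Δθ = wrap(0.8176 − 2.6180) = -1.8003; ω₁ = Δθ/dt₁ = -1.8003
distance = √((3−-4.5)² + (3−-5)²) = 10.9659; v₂ = distance/dt₂ = 4.3863

ω₁ = -1.8003, v₂ = 4.3863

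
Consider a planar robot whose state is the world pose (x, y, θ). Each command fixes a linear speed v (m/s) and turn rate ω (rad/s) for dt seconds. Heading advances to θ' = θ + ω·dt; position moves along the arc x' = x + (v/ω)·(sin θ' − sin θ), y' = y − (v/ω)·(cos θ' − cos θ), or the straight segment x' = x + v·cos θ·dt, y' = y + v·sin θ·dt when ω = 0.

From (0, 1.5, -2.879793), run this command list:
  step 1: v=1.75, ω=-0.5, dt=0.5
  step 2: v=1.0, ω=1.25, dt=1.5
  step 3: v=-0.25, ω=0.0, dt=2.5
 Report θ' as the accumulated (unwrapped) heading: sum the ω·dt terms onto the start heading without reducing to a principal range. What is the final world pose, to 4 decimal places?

step 1: θ'=-3.1298 (R=-3.5000) → pose (-0.8646, 1.3810, -3.1298)
step 2: θ'=-1.2548 (R=0.8000) → pose (-1.6155, 0.3324, -1.2548)
step 3: θ'=-1.2548 (straight) → pose (-1.8097, 0.9265, -1.2548)

(-1.8097, 0.9265, -1.2548)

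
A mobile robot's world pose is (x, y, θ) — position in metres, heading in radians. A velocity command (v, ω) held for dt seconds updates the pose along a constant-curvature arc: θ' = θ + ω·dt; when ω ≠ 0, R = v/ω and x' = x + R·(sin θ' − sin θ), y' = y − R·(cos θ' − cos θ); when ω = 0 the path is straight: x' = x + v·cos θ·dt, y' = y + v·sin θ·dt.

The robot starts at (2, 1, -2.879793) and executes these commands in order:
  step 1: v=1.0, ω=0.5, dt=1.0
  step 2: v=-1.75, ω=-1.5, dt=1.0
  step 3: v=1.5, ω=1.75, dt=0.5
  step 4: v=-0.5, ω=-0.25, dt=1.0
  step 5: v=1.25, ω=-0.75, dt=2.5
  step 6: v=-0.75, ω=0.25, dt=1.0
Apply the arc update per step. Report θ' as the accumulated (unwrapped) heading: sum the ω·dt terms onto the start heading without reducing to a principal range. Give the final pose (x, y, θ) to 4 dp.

step 1: θ'=-2.3798 (R=2.0000) → pose (1.1372, 0.5153, -2.3798)
step 2: θ'=-3.8798 (R=1.1667) → pose (2.7276, 0.5341, -3.8798)
step 3: θ'=-3.0048 (R=0.8571) → pose (2.0339, 0.7492, -3.0048)
step 4: θ'=-3.2548 (R=2.0000) → pose (2.5325, 0.7551, -3.2548)
step 5: θ'=-5.1298 (R=-1.6667) → pose (1.1972, 3.0868, -5.1298)
step 6: θ'=-4.8798 (R=-3.0000) → pose (0.9816, 2.3705, -4.8798)

(0.9816, 2.3705, -4.8798)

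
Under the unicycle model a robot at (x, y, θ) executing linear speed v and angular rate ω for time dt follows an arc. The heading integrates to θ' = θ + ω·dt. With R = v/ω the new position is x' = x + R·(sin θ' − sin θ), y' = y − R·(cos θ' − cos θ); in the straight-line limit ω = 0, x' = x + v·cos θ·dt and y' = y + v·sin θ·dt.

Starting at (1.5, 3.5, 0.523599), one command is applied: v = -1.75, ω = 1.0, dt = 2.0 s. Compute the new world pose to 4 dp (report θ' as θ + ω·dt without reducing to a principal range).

θ' = 0.5236 + 1.0·2.0 = 2.5236
R = v/ω = -1.75/1.0 = -1.7500
x' = 1.5 + -1.7500·(sin 2.5236 − sin 0.5236) = 1.3610
y' = 3.5 − -1.7500·(cos 2.5236 − cos 0.5236) = 0.5581

(1.3610, 0.5581, 2.5236)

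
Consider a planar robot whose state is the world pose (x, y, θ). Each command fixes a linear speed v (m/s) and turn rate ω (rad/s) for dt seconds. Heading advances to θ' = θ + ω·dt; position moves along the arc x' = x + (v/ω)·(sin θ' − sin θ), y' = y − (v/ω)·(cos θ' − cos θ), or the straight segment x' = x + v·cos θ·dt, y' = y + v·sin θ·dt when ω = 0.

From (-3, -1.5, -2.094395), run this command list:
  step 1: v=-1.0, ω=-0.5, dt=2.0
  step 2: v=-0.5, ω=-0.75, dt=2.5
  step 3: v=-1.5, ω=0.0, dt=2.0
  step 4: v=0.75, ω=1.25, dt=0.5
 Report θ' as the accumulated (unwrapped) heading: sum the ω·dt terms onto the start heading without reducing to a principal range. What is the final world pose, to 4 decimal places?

step 1: θ'=-3.0944 (R=2.0000) → pose (-1.3623, -0.5022, -3.0944)
step 2: θ'=-4.9694 (R=0.6667) → pose (-0.6861, -1.3376, -4.9694)
step 3: θ'=-4.9694 (straight) → pose (-1.4486, -4.2391, -4.9694)
step 4: θ'=-4.3444 (R=0.6000) → pose (-1.4691, -3.8707, -4.3444)

(-1.4691, -3.8707, -4.3444)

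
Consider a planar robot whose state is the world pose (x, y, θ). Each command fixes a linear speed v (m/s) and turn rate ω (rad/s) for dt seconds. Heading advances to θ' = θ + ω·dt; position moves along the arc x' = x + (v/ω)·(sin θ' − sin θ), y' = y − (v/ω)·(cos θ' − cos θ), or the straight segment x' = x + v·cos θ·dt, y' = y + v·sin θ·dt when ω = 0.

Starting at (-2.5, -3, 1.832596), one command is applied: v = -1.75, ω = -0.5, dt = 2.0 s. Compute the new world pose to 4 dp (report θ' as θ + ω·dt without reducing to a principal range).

θ' = 1.8326 + -0.5·2.0 = 0.8326
R = v/ω = -1.75/-0.5 = 3.5000
x' = -2.5 + 3.5000·(sin 0.8326 − sin 1.8326) = -3.2919
y' = -3 − 3.5000·(cos 0.8326 − cos 1.8326) = -6.2612

(-3.2919, -6.2612, 0.8326)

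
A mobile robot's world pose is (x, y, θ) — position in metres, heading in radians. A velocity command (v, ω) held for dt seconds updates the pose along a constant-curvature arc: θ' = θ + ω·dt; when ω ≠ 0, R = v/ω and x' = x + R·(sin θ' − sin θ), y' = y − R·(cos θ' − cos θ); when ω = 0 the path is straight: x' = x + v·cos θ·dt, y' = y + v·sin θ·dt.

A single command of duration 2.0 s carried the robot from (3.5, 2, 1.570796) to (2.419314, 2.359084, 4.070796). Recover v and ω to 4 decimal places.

Δθ = 4.070796 − 1.570796 = 2.500000
ω = Δθ/dt = 2.500000/2.0 = 1.2500
R = Δx/(sin θ' − sin θ) = 0.6000
v = R·ω = 0.6000·1.2500 = 0.7500

v = 0.7500, ω = 1.2500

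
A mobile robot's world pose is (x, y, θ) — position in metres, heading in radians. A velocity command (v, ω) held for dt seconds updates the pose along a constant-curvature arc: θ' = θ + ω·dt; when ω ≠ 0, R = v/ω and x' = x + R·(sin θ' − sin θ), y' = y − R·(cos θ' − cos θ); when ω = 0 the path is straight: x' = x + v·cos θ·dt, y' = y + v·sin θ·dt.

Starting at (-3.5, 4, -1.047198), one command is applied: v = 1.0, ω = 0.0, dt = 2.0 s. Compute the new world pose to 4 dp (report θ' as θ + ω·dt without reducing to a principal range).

(-2.5000, 2.2679, -1.0472)

θ' = -1.0472 + 0.0·2.0 = -1.0472
ω = 0 → straight: x' = -3.5 + 1.0·cos(-1.0472)·2.0 = -2.5000
y' = 4 + 1.0·sin(-1.0472)·2.0 = 2.2679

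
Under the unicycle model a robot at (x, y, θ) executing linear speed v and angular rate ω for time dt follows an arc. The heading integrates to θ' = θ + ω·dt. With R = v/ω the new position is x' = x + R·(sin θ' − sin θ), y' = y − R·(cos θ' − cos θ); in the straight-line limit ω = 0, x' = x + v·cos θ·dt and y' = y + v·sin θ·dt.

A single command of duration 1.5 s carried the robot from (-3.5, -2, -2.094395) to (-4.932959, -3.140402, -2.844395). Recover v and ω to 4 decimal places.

v = 1.2500, ω = -0.5000

Δθ = -2.844395 − -2.094395 = -0.750000
ω = Δθ/dt = -0.750000/1.5 = -0.5000
R = Δx/(sin θ' − sin θ) = -2.5000
v = R·ω = -2.5000·-0.5000 = 1.2500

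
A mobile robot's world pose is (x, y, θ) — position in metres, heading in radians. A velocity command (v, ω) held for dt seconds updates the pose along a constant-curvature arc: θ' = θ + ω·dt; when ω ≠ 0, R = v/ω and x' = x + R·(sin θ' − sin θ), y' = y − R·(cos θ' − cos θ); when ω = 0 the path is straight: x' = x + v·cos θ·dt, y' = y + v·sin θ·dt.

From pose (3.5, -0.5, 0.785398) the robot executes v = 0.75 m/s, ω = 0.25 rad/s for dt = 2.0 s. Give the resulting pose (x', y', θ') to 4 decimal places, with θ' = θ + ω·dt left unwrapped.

(4.2573, 0.7767, 1.2854)

θ' = 0.7854 + 0.25·2.0 = 1.2854
R = v/ω = 0.75/0.25 = 3.0000
x' = 3.5 + 3.0000·(sin 1.2854 − sin 0.7854) = 4.2573
y' = -0.5 − 3.0000·(cos 1.2854 − cos 0.7854) = 0.7767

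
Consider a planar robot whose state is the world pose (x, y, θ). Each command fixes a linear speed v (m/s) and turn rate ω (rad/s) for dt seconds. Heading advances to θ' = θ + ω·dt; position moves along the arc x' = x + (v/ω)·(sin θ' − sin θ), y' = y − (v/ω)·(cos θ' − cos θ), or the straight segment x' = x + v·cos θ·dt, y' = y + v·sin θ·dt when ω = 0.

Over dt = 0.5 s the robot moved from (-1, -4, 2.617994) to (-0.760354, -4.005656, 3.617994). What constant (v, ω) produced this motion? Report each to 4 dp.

v = -0.5000, ω = 2.0000

Δθ = 3.617994 − 2.617994 = 1.000000
ω = Δθ/dt = 1.000000/0.5 = 2.0000
R = Δx/(sin θ' − sin θ) = -0.2500
v = R·ω = -0.2500·2.0000 = -0.5000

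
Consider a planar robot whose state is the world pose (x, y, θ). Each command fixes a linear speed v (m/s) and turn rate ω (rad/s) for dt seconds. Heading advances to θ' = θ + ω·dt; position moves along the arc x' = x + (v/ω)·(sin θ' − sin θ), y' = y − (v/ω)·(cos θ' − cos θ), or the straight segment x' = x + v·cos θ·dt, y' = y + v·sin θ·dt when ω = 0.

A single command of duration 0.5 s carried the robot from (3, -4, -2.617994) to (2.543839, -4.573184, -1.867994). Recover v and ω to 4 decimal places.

v = 1.5000, ω = 1.5000

Δθ = -1.867994 − -2.617994 = 0.750000
ω = Δθ/dt = 0.750000/0.5 = 1.5000
R = −Δy/(cos θ' − cos θ) = 1.0000
v = R·ω = 1.0000·1.5000 = 1.5000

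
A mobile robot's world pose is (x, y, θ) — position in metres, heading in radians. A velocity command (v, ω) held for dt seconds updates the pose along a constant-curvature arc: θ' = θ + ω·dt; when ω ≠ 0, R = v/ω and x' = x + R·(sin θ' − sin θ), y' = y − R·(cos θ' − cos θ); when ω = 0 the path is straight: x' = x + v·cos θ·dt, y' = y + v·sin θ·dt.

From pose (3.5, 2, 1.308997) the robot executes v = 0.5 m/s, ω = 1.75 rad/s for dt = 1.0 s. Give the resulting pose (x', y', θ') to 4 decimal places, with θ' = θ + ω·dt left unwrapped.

(3.2476, 2.3587, 3.0590)

θ' = 1.3090 + 1.75·1.0 = 3.0590
R = v/ω = 0.5/1.75 = 0.2857
x' = 3.5 + 0.2857·(sin 3.0590 − sin 1.3090) = 3.2476
y' = 2 − 0.2857·(cos 3.0590 − cos 1.3090) = 2.3587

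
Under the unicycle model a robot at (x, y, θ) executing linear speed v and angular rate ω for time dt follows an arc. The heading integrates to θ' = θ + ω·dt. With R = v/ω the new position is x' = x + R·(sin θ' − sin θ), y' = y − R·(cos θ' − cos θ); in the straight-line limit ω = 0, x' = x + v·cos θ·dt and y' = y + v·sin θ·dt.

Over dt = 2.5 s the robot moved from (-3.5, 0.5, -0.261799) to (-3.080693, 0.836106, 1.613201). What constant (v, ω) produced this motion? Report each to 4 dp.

Δθ = 1.613201 − -0.261799 = 1.875000
ω = Δθ/dt = 1.875000/2.5 = 0.7500
R = Δx/(sin θ' − sin θ) = 0.3333
v = R·ω = 0.3333·0.7500 = 0.2500

v = 0.2500, ω = 0.7500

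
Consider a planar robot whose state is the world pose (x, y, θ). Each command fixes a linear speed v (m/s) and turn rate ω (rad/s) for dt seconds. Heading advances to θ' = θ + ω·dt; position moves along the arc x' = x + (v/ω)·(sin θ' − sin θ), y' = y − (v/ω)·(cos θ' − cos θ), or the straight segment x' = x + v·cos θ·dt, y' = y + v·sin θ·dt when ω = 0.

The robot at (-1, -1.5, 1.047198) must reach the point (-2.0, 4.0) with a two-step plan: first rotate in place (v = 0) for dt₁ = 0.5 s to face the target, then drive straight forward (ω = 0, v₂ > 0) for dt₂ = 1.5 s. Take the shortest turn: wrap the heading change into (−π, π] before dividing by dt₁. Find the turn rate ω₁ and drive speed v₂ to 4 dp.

ω₁ = 1.4069, v₂ = 3.7268

heading to target = atan2(4−-1.5, -2−-1) = 1.7506
Δθ = wrap(1.7506 − 1.0472) = 0.7035; ω₁ = Δθ/dt₁ = 1.4069
distance = √((-2−-1)² + (4−-1.5)²) = 5.5902; v₂ = distance/dt₂ = 3.7268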